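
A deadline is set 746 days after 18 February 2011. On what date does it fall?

March 5, 2013

+365 (one year) → Feb 18, 2012 (381 left).
Feb has 29 days: +12 → Mar 1, 2012 (369 left).
Mar has 31 days: +31 → Apr 1, 2012 (338 left).
Apr has 30 days: +30 → May 1, 2012 (308 left).
May has 31 days: +31 → Jun 1, 2012 (277 left).
Jun has 30 days: +30 → Jul 1, 2012 (247 left).
Jul has 31 days: +31 → Aug 1, 2012 (216 left).
Aug has 31 days: +31 → Sep 1, 2012 (185 left).
Sep has 30 days: +30 → Oct 1, 2012 (155 left).
Oct has 31 days: +31 → Nov 1, 2012 (124 left).
Nov has 30 days: +30 → Dec 1, 2012 (94 left).
Dec has 31 days: +31 → Jan 1, 2013 (63 left).
Jan has 31 days: +31 → Feb 1, 2013 (32 left).
Feb has 28 days: +28 → Mar 1, 2013 (4 left).
+4 → Mar 5, 2013.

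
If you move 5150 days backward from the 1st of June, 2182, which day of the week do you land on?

Monday

Jun 1, 2182 is a Saturday.
5150 mod 7 = 5, so 5150 days before a Saturday is Saturday − 5 = Monday.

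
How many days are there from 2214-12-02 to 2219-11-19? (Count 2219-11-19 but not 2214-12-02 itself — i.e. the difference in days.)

1813

Dec 2, 2214 → Dec 2, 2215: 365 days.
Dec 2, 2215 → Dec 2, 2216: 366 days (Feb 29, 2216 is in that span).
Dec 2, 2216 → Dec 2, 2217: 365 days.
Dec 2, 2217 → Dec 2, 2218: 365 days.
Dec 2, 2218 → Jan 2, 2219: 31 days (December has 31).
Jan 2, 2219 → Feb 2, 2219: 31 days (January has 31).
Feb 2, 2219 → Mar 2, 2219: 28 days (February has 28).
Mar 2, 2219 → Apr 2, 2219: 31 days (March has 31).
Apr 2, 2219 → May 2, 2219: 30 days (April has 30).
May 2, 2219 → Jun 2, 2219: 31 days (May has 31).
Jun 2, 2219 → Jul 2, 2219: 30 days (June has 30).
Jul 2, 2219 → Aug 2, 2219: 31 days (July has 31).
Aug 2, 2219 → Sep 2, 2219: 31 days (August has 31).
Sep 2, 2219 → Oct 2, 2219: 30 days (September has 30).
Oct 2, 2219 → Nov 2, 2219: 31 days (October has 31).
Nov 2, 2219 → Nov 19, 2219: 17 days.
Total: 1813 days.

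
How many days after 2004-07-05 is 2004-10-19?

Jul 5, 2004 → Aug 5, 2004: 31 days (July has 31).
Aug 5, 2004 → Sep 5, 2004: 31 days (August has 31).
Sep 5, 2004 → Oct 5, 2004: 30 days (September has 30).
Oct 5, 2004 → Oct 19, 2004: 14 days.
Total: 106 days.

106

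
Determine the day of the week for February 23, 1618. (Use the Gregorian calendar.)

Friday

Doomsday rule: the anchor day for the 1600s is Tuesday. For year 18: 18÷12 = 1 r 6, and 6÷4 = 1, so 1+6+1 = 8.
Tuesday + 8 ≡ Wednesday — that's 1618's doomsday.
In February the doomsday date is Feb 28 (1618 is not a leap year).
Feb 23 is 5 days before Feb 28; 5 mod 7 = 5, so Wednesday − 5 = Friday.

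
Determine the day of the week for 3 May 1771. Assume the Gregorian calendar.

Friday

Doomsday rule: the anchor day for the 1700s is Sunday. For year 71: 71÷12 = 5 r 11, and 11÷4 = 2, so 5+11+2 = 18.
Sunday + 18 ≡ Thursday — that's 1771's doomsday.
In May the doomsday date is May 9.
May 3 is 6 days before May 9; 6 mod 7 = 6, so Thursday − 6 = Friday.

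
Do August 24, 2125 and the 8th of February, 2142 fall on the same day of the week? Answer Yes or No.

No

From Aug 24, 2125 to Feb 8, 2142 is 6012 days.
6012 mod 7 = 6, so they are different weekdays.
(Aug 24, 2125 is a Friday; Feb 8, 2142 is a Thursday.)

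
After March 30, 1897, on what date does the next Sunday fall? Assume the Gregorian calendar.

April 4, 1897

Mar 30, 1897 is a Tuesday.
From Tuesday to the next Sunday is 5 days.
Mar 30, 1897 + 5 = Apr 4, 1897.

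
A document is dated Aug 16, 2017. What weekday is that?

Wednesday

Doomsday rule: the anchor day for the 2000s is Tuesday. For year 17: 17÷12 = 1 r 5, and 5÷4 = 1, so 1+5+1 = 7.
Tuesday + 7 ≡ Tuesday — that's 2017's doomsday.
In August the doomsday date is Aug 8.
Aug 16 is 8 days after Aug 8; 8 mod 7 = 1, so Tuesday + 1 = Wednesday.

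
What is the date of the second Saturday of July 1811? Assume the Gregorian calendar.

July 13, 1811

July 1, 1811 is a Monday.
The first Saturday is therefore July 6 (5 days later).
The second Saturday is 6 + 1×7 = July 13.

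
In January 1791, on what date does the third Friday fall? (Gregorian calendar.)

January 1, 1791 is a Saturday.
The first Friday is therefore January 7 (6 days later).
The third Friday is 7 + 2×7 = January 21.

January 21, 1791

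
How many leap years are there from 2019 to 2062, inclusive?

11

Multiples of 4 in [2019,2062]: 11.
Of those, multiples of 100: 0 (not leap unless ÷400).
Multiples of 400: 0.
Leap years = 11 − 0 + 0 = 11.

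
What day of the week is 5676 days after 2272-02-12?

Sunday

First find the weekday of Feb 12, 2272. Doomsday rule: the anchor day for the 2200s is Friday. For year 72: 72÷12 = 6 r 0, and 0÷4 = 0, so 6+0+0 = 6.
Friday + 6 ≡ Thursday — that's 2272's doomsday.
In February the doomsday date is Feb 29 (2272 is a leap year (divisible by 4)).
Feb 12 is 17 days before Feb 29; 17 mod 7 = 3, so Thursday − 3 = Monday.
5676 mod 7 = 6, so 5676 days after a Monday is Monday + 6 = Sunday.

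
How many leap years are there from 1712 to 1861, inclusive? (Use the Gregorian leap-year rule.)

37

Multiples of 4 in [1712,1861]: 38.
Of those, multiples of 100: 1 (not leap unless ÷400).
Multiples of 400: 0.
Leap years = 38 − 1 + 0 = 37.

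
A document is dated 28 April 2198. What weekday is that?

Doomsday rule: the anchor day for the 2100s is Sunday. For year 98: 98÷12 = 8 r 2, and 2÷4 = 0, so 8+2+0 = 10.
Sunday + 10 ≡ Wednesday — that's 2198's doomsday.
In April the doomsday date is Apr 4.
Apr 28 is 24 days after Apr 4; 24 mod 7 = 3, so Wednesday + 3 = Saturday.

Saturday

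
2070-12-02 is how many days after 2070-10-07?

56

Oct 7, 2070 → Nov 7, 2070: 31 days (October has 31).
Nov 7, 2070 → Dec 2, 2070: 25 days.
Total: 56 days.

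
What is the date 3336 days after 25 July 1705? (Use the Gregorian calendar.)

+365 (one year) → Jul 25, 1706 (2971 left).
+365 (one year) → Jul 25, 1707 (2606 left).
+366 (one year; includes Feb 29, 1708) → Jul 25, 1708 (2240 left).
+365 (one year) → Jul 25, 1709 (1875 left).
+365 (one year) → Jul 25, 1710 (1510 left).
+365 (one year) → Jul 25, 1711 (1145 left).
+366 (one year; includes Feb 29, 1712) → Jul 25, 1712 (779 left).
+365 (one year) → Jul 25, 1713 (414 left).
+365 (one year) → Jul 25, 1714 (49 left).
Jul has 31 days: +7 → Aug 1, 1714 (42 left).
Aug has 31 days: +31 → Sep 1, 1714 (11 left).
+11 → Sep 12, 1714.

September 12, 1714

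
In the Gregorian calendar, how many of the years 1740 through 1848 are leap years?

27

Multiples of 4 in [1740,1848]: 28.
Of those, multiples of 100: 1 (not leap unless ÷400).
Multiples of 400: 0.
Leap years = 28 − 1 + 0 = 27.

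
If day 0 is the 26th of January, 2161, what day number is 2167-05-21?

Jan 26, 2161 → Jan 26, 2162: 365 days.
Jan 26, 2162 → Jan 26, 2163: 365 days.
Jan 26, 2163 → Jan 26, 2164: 365 days.
Jan 26, 2164 → Jan 26, 2165: 366 days (Feb 29, 2164 is in that span).
Jan 26, 2165 → Jan 26, 2166: 365 days.
Jan 26, 2166 → Jan 26, 2167: 365 days.
Jan 26, 2167 → Feb 26, 2167: 31 days (January has 31).
Feb 26, 2167 → Mar 26, 2167: 28 days (February has 28).
Mar 26, 2167 → Apr 26, 2167: 31 days (March has 31).
Apr 26, 2167 → May 21, 2167: 25 days.
Total: 2306 days.

2306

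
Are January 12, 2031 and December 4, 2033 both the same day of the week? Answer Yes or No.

From Jan 12, 2031 to Dec 4, 2033 is 1057 days.
1057 mod 7 = 0, so they are the same weekday.
(Jan 12, 2031 is a Sunday; Dec 4, 2033 is a Sunday.)

Yes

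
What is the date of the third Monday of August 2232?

August 1, 2232 is a Wednesday.
The first Monday is therefore August 6 (5 days later).
The third Monday is 6 + 2×7 = August 20.

August 20, 2232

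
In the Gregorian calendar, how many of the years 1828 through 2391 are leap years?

137

Multiples of 4 in [1828,2391]: 141.
Of those, multiples of 100: 5 (not leap unless ÷400).
Multiples of 400: 1.
Leap years = 141 − 5 + 1 = 137.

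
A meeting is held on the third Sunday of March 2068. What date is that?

March 18, 2068

March 1, 2068 is a Thursday.
The first Sunday is therefore March 4 (3 days later).
The third Sunday is 4 + 2×7 = March 18.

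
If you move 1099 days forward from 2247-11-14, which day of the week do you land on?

First find the weekday of Nov 14, 2247. Doomsday rule: the anchor day for the 2200s is Friday. For year 47: 47÷12 = 3 r 11, and 11÷4 = 2, so 3+11+2 = 16.
Friday + 16 ≡ Sunday — that's 2247's doomsday.
In November the doomsday date is Nov 7.
Nov 14 is 7 days after Nov 7; 7 mod 7 = 0, so Sunday + 0 = Sunday.
1099 mod 7 = 0, so 1099 days after a Sunday is Sunday + 0 = Sunday.

Sunday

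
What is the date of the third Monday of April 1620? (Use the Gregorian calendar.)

April 20, 1620

April 1, 1620 is a Wednesday.
The first Monday is therefore April 6 (5 days later).
The third Monday is 6 + 2×7 = April 20.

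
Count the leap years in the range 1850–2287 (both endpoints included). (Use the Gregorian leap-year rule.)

106

Multiples of 4 in [1850,2287]: 109.
Of those, multiples of 100: 4 (not leap unless ÷400).
Multiples of 400: 1.
Leap years = 109 − 4 + 1 = 106.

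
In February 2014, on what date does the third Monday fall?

February 17, 2014

February 1, 2014 is a Saturday.
The first Monday is therefore February 3 (2 days later).
The third Monday is 3 + 2×7 = February 17.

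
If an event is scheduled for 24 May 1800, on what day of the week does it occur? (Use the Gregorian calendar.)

Saturday

January 1, 1800 is a Wednesday.
Jan 1, 1800 → Feb 1, 1800: 31 days (January has 31).
Feb 1, 1800 → Mar 1, 1800: 28 days (February has 28).
Mar 1, 1800 → Apr 1, 1800: 31 days (March has 31).
Apr 1, 1800 → May 1, 1800: 30 days (April has 30).
May 1, 1800 → May 24, 1800: 23 days.
Total: 143 days.
143 mod 7 = 3, so Wednesday + 3 = Saturday.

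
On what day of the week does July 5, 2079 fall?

Wednesday

Doomsday rule: the anchor day for the 2000s is Tuesday. For year 79: 79÷12 = 6 r 7, and 7÷4 = 1, so 6+7+1 = 14.
Tuesday + 14 ≡ Tuesday — that's 2079's doomsday.
In July the doomsday date is Jul 11.
Jul 5 is 6 days before Jul 11; 6 mod 7 = 6, so Tuesday − 6 = Wednesday.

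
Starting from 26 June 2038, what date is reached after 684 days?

May 10, 2040

+365 (one year) → Jun 26, 2039 (319 left).
Jun has 30 days: +5 → Jul 1, 2039 (314 left).
Jul has 31 days: +31 → Aug 1, 2039 (283 left).
Aug has 31 days: +31 → Sep 1, 2039 (252 left).
Sep has 30 days: +30 → Oct 1, 2039 (222 left).
Oct has 31 days: +31 → Nov 1, 2039 (191 left).
Nov has 30 days: +30 → Dec 1, 2039 (161 left).
Dec has 31 days: +31 → Jan 1, 2040 (130 left).
Jan has 31 days: +31 → Feb 1, 2040 (99 left).
Feb has 29 days: +29 → Mar 1, 2040 (70 left).
Mar has 31 days: +31 → Apr 1, 2040 (39 left).
Apr has 30 days: +30 → May 1, 2040 (9 left).
+9 → May 10, 2040.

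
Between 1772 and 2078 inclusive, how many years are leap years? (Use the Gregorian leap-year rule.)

Multiples of 4 in [1772,2078]: 77.
Of those, multiples of 100: 3 (not leap unless ÷400).
Multiples of 400: 1.
Leap years = 77 − 3 + 1 = 75.

75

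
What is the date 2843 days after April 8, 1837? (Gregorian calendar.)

+365 (one year) → Apr 8, 1838 (2478 left).
+365 (one year) → Apr 8, 1839 (2113 left).
+366 (one year; includes Feb 29, 1840) → Apr 8, 1840 (1747 left).
+365 (one year) → Apr 8, 1841 (1382 left).
+365 (one year) → Apr 8, 1842 (1017 left).
+365 (one year) → Apr 8, 1843 (652 left).
+366 (one year; includes Feb 29, 1844) → Apr 8, 1844 (286 left).
Apr has 30 days: +23 → May 1, 1844 (263 left).
May has 31 days: +31 → Jun 1, 1844 (232 left).
Jun has 30 days: +30 → Jul 1, 1844 (202 left).
Jul has 31 days: +31 → Aug 1, 1844 (171 left).
Aug has 31 days: +31 → Sep 1, 1844 (140 left).
Sep has 30 days: +30 → Oct 1, 1844 (110 left).
Oct has 31 days: +31 → Nov 1, 1844 (79 left).
Nov has 30 days: +30 → Dec 1, 1844 (49 left).
Dec has 31 days: +31 → Jan 1, 1845 (18 left).
+18 → Jan 19, 1845.

January 19, 1845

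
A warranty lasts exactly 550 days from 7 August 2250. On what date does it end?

+365 (one year) → Aug 7, 2251 (185 left).
Aug has 31 days: +25 → Sep 1, 2251 (160 left).
Sep has 30 days: +30 → Oct 1, 2251 (130 left).
Oct has 31 days: +31 → Nov 1, 2251 (99 left).
Nov has 30 days: +30 → Dec 1, 2251 (69 left).
Dec has 31 days: +31 → Jan 1, 2252 (38 left).
Jan has 31 days: +31 → Feb 1, 2252 (7 left).
+7 → Feb 8, 2252.

February 8, 2252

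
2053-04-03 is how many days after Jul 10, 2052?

Jul 10, 2052 → Aug 10, 2052: 31 days (July has 31).
Aug 10, 2052 → Sep 10, 2052: 31 days (August has 31).
Sep 10, 2052 → Oct 10, 2052: 30 days (September has 30).
Oct 10, 2052 → Nov 10, 2052: 31 days (October has 31).
Nov 10, 2052 → Dec 10, 2052: 30 days (November has 30).
Dec 10, 2052 → Jan 10, 2053: 31 days (December has 31).
Jan 10, 2053 → Feb 10, 2053: 31 days (January has 31).
Feb 10, 2053 → Mar 10, 2053: 28 days (February has 28).
Mar 10, 2053 → Apr 3, 2053: 24 days.
Total: 267 days.

267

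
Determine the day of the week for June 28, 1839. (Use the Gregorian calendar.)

Friday

Doomsday rule: the anchor day for the 1800s is Friday. For year 39: 39÷12 = 3 r 3, and 3÷4 = 0, so 3+3+0 = 6.
Friday + 6 ≡ Thursday — that's 1839's doomsday.
In June the doomsday date is Jun 6.
Jun 28 is 22 days after Jun 6; 22 mod 7 = 1, so Thursday + 1 = Friday.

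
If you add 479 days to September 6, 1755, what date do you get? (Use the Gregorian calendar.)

+366 (one year; includes Feb 29, 1756) → Sep 6, 1756 (113 left).
Sep has 30 days: +25 → Oct 1, 1756 (88 left).
Oct has 31 days: +31 → Nov 1, 1756 (57 left).
Nov has 30 days: +30 → Dec 1, 1756 (27 left).
+27 → Dec 28, 1756.

December 28, 1756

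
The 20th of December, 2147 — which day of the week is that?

January 1, 2147 is a Sunday.
Jan 1, 2147 → Feb 1, 2147: 31 days (January has 31).
Feb 1, 2147 → Mar 1, 2147: 28 days (February has 28).
Mar 1, 2147 → Apr 1, 2147: 31 days (March has 31).
Apr 1, 2147 → May 1, 2147: 30 days (April has 30).
May 1, 2147 → Jun 1, 2147: 31 days (May has 31).
Jun 1, 2147 → Jul 1, 2147: 30 days (June has 30).
Jul 1, 2147 → Aug 1, 2147: 31 days (July has 31).
Aug 1, 2147 → Sep 1, 2147: 31 days (August has 31).
Sep 1, 2147 → Oct 1, 2147: 30 days (September has 30).
Oct 1, 2147 → Nov 1, 2147: 31 days (October has 31).
Nov 1, 2147 → Dec 1, 2147: 30 days (November has 30).
Dec 1, 2147 → Dec 20, 2147: 19 days.
Total: 353 days.
353 mod 7 = 3, so Sunday + 3 = Wednesday.

Wednesday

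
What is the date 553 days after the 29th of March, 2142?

October 3, 2143

+365 (one year) → Mar 29, 2143 (188 left).
Mar has 31 days: +3 → Apr 1, 2143 (185 left).
Apr has 30 days: +30 → May 1, 2143 (155 left).
May has 31 days: +31 → Jun 1, 2143 (124 left).
Jun has 30 days: +30 → Jul 1, 2143 (94 left).
Jul has 31 days: +31 → Aug 1, 2143 (63 left).
Aug has 31 days: +31 → Sep 1, 2143 (32 left).
Sep has 30 days: +30 → Oct 1, 2143 (2 left).
+2 → Oct 3, 2143.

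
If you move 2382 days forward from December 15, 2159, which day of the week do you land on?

Dec 15, 2159 is a Saturday.
2382 mod 7 = 2, so 2382 days after a Saturday is Saturday + 2 = Monday.

Monday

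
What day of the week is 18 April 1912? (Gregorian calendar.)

Thursday

Doomsday rule: the anchor day for the 1900s is Wednesday. For year 12: 12÷12 = 1 r 0, and 0÷4 = 0, so 1+0+0 = 1.
Wednesday + 1 ≡ Thursday — that's 1912's doomsday.
In April the doomsday date is Apr 4.
Apr 18 is 14 days after Apr 4; 14 mod 7 = 0, so Thursday + 0 = Thursday.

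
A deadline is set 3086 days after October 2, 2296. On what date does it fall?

March 16, 2305

+365 (one year) → Oct 2, 2297 (2721 left).
+365 (one year) → Oct 2, 2298 (2356 left).
+365 (one year) → Oct 2, 2299 (1991 left).
+365 (one year) → Oct 2, 2300 (1626 left).
+365 (one year) → Oct 2, 2301 (1261 left).
+365 (one year) → Oct 2, 2302 (896 left).
+365 (one year) → Oct 2, 2303 (531 left).
+366 (one year; includes Feb 29, 2304) → Oct 2, 2304 (165 left).
Oct has 31 days: +30 → Nov 1, 2304 (135 left).
Nov has 30 days: +30 → Dec 1, 2304 (105 left).
Dec has 31 days: +31 → Jan 1, 2305 (74 left).
Jan has 31 days: +31 → Feb 1, 2305 (43 left).
Feb has 28 days: +28 → Mar 1, 2305 (15 left).
+15 → Mar 16, 2305.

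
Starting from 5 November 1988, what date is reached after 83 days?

January 27, 1989

Nov has 30 days: +26 → Dec 1, 1988 (57 left).
Dec has 31 days: +31 → Jan 1, 1989 (26 left).
+26 → Jan 27, 1989.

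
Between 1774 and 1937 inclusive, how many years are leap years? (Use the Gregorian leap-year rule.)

39

Multiples of 4 in [1774,1937]: 41.
Of those, multiples of 100: 2 (not leap unless ÷400).
Multiples of 400: 0.
Leap years = 41 − 2 + 0 = 39.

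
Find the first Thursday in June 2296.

June 4, 2296

June 1, 2296 is a Monday.
The first Thursday is therefore June 4 (3 days later).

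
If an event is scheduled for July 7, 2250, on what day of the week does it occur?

Doomsday rule: the anchor day for the 2200s is Friday. For year 50: 50÷12 = 4 r 2, and 2÷4 = 0, so 4+2+0 = 6.
Friday + 6 ≡ Thursday — that's 2250's doomsday.
In July the doomsday date is Jul 11.
Jul 7 is 4 days before Jul 11; 4 mod 7 = 4, so Thursday − 4 = Sunday.

Sunday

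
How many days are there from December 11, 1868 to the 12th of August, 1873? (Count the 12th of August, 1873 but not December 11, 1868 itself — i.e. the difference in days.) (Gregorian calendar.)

1705

Dec 11, 1868 → Dec 11, 1869: 365 days.
Dec 11, 1869 → Dec 11, 1870: 365 days.
Dec 11, 1870 → Dec 11, 1871: 365 days.
Dec 11, 1871 → Dec 11, 1872: 366 days (Feb 29, 1872 is in that span).
Dec 11, 1872 → Jan 11, 1873: 31 days (December has 31).
Jan 11, 1873 → Feb 11, 1873: 31 days (January has 31).
Feb 11, 1873 → Mar 11, 1873: 28 days (February has 28).
Mar 11, 1873 → Apr 11, 1873: 31 days (March has 31).
Apr 11, 1873 → May 11, 1873: 30 days (April has 30).
May 11, 1873 → Jun 11, 1873: 31 days (May has 31).
Jun 11, 1873 → Jul 11, 1873: 30 days (June has 30).
Jul 11, 1873 → Aug 11, 1873: 31 days (July has 31).
Aug 11, 1873 → Aug 12, 1873: 1 days.
Total: 1705 days.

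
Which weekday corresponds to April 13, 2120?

Doomsday rule: the anchor day for the 2100s is Sunday. For year 20: 20÷12 = 1 r 8, and 8÷4 = 2, so 1+8+2 = 11.
Sunday + 11 ≡ Thursday — that's 2120's doomsday.
In April the doomsday date is Apr 4.
Apr 13 is 9 days after Apr 4; 9 mod 7 = 2, so Thursday + 2 = Saturday.

Saturday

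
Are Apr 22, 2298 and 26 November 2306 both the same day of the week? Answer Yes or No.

No

From Apr 22, 2298 to Nov 26, 2306 is 3139 days.
3139 mod 7 = 3, so they are different weekdays.
(Apr 22, 2298 is a Friday; Nov 26, 2306 is a Monday.)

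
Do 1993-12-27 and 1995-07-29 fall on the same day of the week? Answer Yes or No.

From Dec 27, 1993 to Jul 29, 1995 is 579 days.
579 mod 7 = 5, so they are different weekdays.
(Dec 27, 1993 is a Monday; Jul 29, 1995 is a Saturday.)

No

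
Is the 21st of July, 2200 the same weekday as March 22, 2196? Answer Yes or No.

From Mar 22, 2196 to Jul 21, 2200 is 1581 days.
1581 mod 7 = 6, so they are different weekdays.
(Mar 22, 2196 is a Tuesday; Jul 21, 2200 is a Monday.)

No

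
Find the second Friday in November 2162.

November 1, 2162 is a Monday.
The first Friday is therefore November 5 (4 days later).
The second Friday is 5 + 1×7 = November 12.

November 12, 2162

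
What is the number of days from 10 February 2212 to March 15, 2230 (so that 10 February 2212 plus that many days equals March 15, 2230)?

6608

Feb 10, 2212 → Feb 10, 2213: 366 days (Feb 29, 2212 is in that span).
Feb 10, 2213 → Feb 10, 2214: 365 days.
Feb 10, 2214 → Feb 10, 2215: 365 days.
Feb 10, 2215 → Feb 10, 2216: 365 days.
Feb 10, 2216 → Feb 10, 2217: 366 days (Feb 29, 2216 is in that span).
Feb 10, 2217 → Feb 10, 2218: 365 days.
Feb 10, 2218 → Feb 10, 2219: 365 days.
Feb 10, 2219 → Feb 10, 2220: 365 days.
Feb 10, 2220 → Feb 10, 2221: 366 days (Feb 29, 2220 is in that span).
Feb 10, 2221 → Feb 10, 2222: 365 days.
Feb 10, 2222 → Feb 10, 2223: 365 days.
Feb 10, 2223 → Feb 10, 2224: 365 days.
Feb 10, 2224 → Feb 10, 2225: 366 days (Feb 29, 2224 is in that span).
Feb 10, 2225 → Feb 10, 2226: 365 days.
Feb 10, 2226 → Feb 10, 2227: 365 days.
Feb 10, 2227 → Feb 10, 2228: 365 days.
Feb 10, 2228 → Feb 10, 2229: 366 days (Feb 29, 2228 is in that span).
Feb 10, 2229 → Mar 10, 2229: 28 days (February has 28).
Mar 10, 2229 → Apr 10, 2229: 31 days (March has 31).
Apr 10, 2229 → May 10, 2229: 30 days (April has 30).
May 10, 2229 → Jun 10, 2229: 31 days (May has 31).
Jun 10, 2229 → Jul 10, 2229: 30 days (June has 30).
Jul 10, 2229 → Aug 10, 2229: 31 days (July has 31).
Aug 10, 2229 → Sep 10, 2229: 31 days (August has 31).
Sep 10, 2229 → Oct 10, 2229: 30 days (September has 30).
Oct 10, 2229 → Nov 10, 2229: 31 days (October has 31).
Nov 10, 2229 → Dec 10, 2229: 30 days (November has 30).
Dec 10, 2229 → Jan 10, 2230: 31 days (December has 31).
Jan 10, 2230 → Feb 10, 2230: 31 days (January has 31).
Feb 10, 2230 → Mar 10, 2230: 28 days (February has 28).
Mar 10, 2230 → Mar 15, 2230: 5 days.
Total: 6608 days.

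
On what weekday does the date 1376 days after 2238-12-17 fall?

Dec 17, 2238 is a Monday.
1376 mod 7 = 4, so 1376 days after a Monday is Monday + 4 = Friday.

Friday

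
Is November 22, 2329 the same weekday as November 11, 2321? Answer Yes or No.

Yes

From Nov 11, 2321 to Nov 22, 2329 is 2933 days.
2933 mod 7 = 0, so they are the same weekday.
(Nov 11, 2321 is a Friday; Nov 22, 2329 is a Friday.)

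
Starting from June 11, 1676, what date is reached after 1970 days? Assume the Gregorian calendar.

November 2, 1681

+365 (one year) → Jun 11, 1677 (1605 left).
+365 (one year) → Jun 11, 1678 (1240 left).
+365 (one year) → Jun 11, 1679 (875 left).
+366 (one year; includes Feb 29, 1680) → Jun 11, 1680 (509 left).
+365 (one year) → Jun 11, 1681 (144 left).
Jun has 30 days: +20 → Jul 1, 1681 (124 left).
Jul has 31 days: +31 → Aug 1, 1681 (93 left).
Aug has 31 days: +31 → Sep 1, 1681 (62 left).
Sep has 30 days: +30 → Oct 1, 1681 (32 left).
Oct has 31 days: +31 → Nov 1, 1681 (1 left).
+1 → Nov 2, 1681.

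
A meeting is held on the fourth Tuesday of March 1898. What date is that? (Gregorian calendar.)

March 1, 1898 is a Tuesday.
The first Tuesday is therefore March 1 (same day).
The fourth Tuesday is 1 + 3×7 = March 22.

March 22, 1898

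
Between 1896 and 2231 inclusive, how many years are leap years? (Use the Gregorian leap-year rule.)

Multiples of 4 in [1896,2231]: 84.
Of those, multiples of 100: 4 (not leap unless ÷400).
Multiples of 400: 1.
Leap years = 84 − 4 + 1 = 81.

81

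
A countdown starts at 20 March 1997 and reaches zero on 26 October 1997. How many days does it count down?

220

Mar 20, 1997 → Apr 20, 1997: 31 days (March has 31).
Apr 20, 1997 → May 20, 1997: 30 days (April has 30).
May 20, 1997 → Jun 20, 1997: 31 days (May has 31).
Jun 20, 1997 → Jul 20, 1997: 30 days (June has 30).
Jul 20, 1997 → Aug 20, 1997: 31 days (July has 31).
Aug 20, 1997 → Sep 20, 1997: 31 days (August has 31).
Sep 20, 1997 → Oct 20, 1997: 30 days (September has 30).
Oct 20, 1997 → Oct 26, 1997: 6 days.
Total: 220 days.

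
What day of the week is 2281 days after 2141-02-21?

Monday

First find the weekday of Feb 21, 2141. Doomsday rule: the anchor day for the 2100s is Sunday. For year 41: 41÷12 = 3 r 5, and 5÷4 = 1, so 3+5+1 = 9.
Sunday + 9 ≡ Tuesday — that's 2141's doomsday.
In February the doomsday date is Feb 28 (2141 is not a leap year).
Feb 21 is 7 days before Feb 28; 7 mod 7 = 0, so Tuesday − 0 = Tuesday.
2281 mod 7 = 6, so 2281 days after a Tuesday is Tuesday + 6 = Monday.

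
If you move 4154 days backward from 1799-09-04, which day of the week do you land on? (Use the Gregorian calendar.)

Sunday

First find the weekday of Sep 4, 1799. Doomsday rule: the anchor day for the 1700s is Sunday. For year 99: 99÷12 = 8 r 3, and 3÷4 = 0, so 8+3+0 = 11.
Sunday + 11 ≡ Thursday — that's 1799's doomsday.
In September the doomsday date is Sep 5.
Sep 4 is 1 day before Sep 5; 1 mod 7 = 1, so Thursday − 1 = Wednesday.
4154 mod 7 = 3, so 4154 days before a Wednesday is Wednesday − 3 = Sunday.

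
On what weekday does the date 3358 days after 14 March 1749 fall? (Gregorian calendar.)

Wednesday

First find the weekday of Mar 14, 1749. Doomsday rule: the anchor day for the 1700s is Sunday. For year 49: 49÷12 = 4 r 1, and 1÷4 = 0, so 4+1+0 = 5.
Sunday + 5 ≡ Friday — that's 1749's doomsday.
In March the doomsday date is Mar 14.
Mar 14 is the doomsday itself: Friday.
3358 mod 7 = 5, so 3358 days after a Friday is Friday + 5 = Wednesday.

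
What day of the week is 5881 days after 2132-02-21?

First find the weekday of Feb 21, 2132. Doomsday rule: the anchor day for the 2100s is Sunday. For year 32: 32÷12 = 2 r 8, and 8÷4 = 2, so 2+8+2 = 12.
Sunday + 12 ≡ Friday — that's 2132's doomsday.
In February the doomsday date is Feb 29 (2132 is a leap year (divisible by 4)).
Feb 21 is 8 days before Feb 29; 8 mod 7 = 1, so Friday − 1 = Thursday.
5881 mod 7 = 1, so 5881 days after a Thursday is Thursday + 1 = Friday.

Friday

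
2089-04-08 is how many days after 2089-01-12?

Jan 12, 2089 → Feb 12, 2089: 31 days (January has 31).
Feb 12, 2089 → Mar 12, 2089: 28 days (February has 28).
Mar 12, 2089 → Apr 8, 2089: 27 days.
Total: 86 days.

86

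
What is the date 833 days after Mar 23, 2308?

July 4, 2310

+365 (one year) → Mar 23, 2309 (468 left).
+365 (one year) → Mar 23, 2310 (103 left).
Mar has 31 days: +9 → Apr 1, 2310 (94 left).
Apr has 30 days: +30 → May 1, 2310 (64 left).
May has 31 days: +31 → Jun 1, 2310 (33 left).
Jun has 30 days: +30 → Jul 1, 2310 (3 left).
+3 → Jul 4, 2310.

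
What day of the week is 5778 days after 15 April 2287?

Apr 15, 2287 is a Friday.
5778 mod 7 = 3, so 5778 days after a Friday is Friday + 3 = Monday.

Monday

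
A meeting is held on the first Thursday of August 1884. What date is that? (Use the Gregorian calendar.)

August 1, 1884 is a Friday.
The first Thursday is therefore August 7 (6 days later).

August 7, 1884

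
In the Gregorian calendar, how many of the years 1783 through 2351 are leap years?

137

Multiples of 4 in [1783,2351]: 142.
Of those, multiples of 100: 6 (not leap unless ÷400).
Multiples of 400: 1.
Leap years = 142 − 6 + 1 = 137.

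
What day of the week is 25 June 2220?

Sunday

Doomsday rule: the anchor day for the 2200s is Friday. For year 20: 20÷12 = 1 r 8, and 8÷4 = 2, so 1+8+2 = 11.
Friday + 11 ≡ Tuesday — that's 2220's doomsday.
In June the doomsday date is Jun 6.
Jun 25 is 19 days after Jun 6; 19 mod 7 = 5, so Tuesday + 5 = Sunday.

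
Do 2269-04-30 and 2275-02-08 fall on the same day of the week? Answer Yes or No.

From Apr 30, 2269 to Feb 8, 2275 is 2110 days.
2110 mod 7 = 3, so they are different weekdays.
(Apr 30, 2269 is a Friday; Feb 8, 2275 is a Monday.)

No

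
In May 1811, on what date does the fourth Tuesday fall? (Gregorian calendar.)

May 1, 1811 is a Wednesday.
The first Tuesday is therefore May 7 (6 days later).
The fourth Tuesday is 7 + 3×7 = May 28.

May 28, 1811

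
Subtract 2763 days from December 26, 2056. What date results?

−366 (one year; includes Feb 29, 2056) → Dec 26, 2055 (2397 left).
−365 (one year) → Dec 26, 2054 (2032 left).
−365 (one year) → Dec 26, 2053 (1667 left).
−365 (one year) → Dec 26, 2052 (1302 left).
−366 (one year; includes Feb 29, 2052) → Dec 26, 2051 (936 left).
−365 (one year) → Dec 26, 2050 (571 left).
−365 (one year) → Dec 26, 2049 (206 left).
−26 → Nov 30, 2049 (end of Nov, 30 days; 180 left).
−30 → Oct 31, 2049 (end of Oct, 31 days; 150 left).
−31 → Sep 30, 2049 (end of Sep, 30 days; 119 left).
−30 → Aug 31, 2049 (end of Aug, 31 days; 89 left).
−31 → Jul 31, 2049 (end of Jul, 31 days; 58 left).
−31 → Jun 30, 2049 (end of Jun, 30 days; 27 left).
−27 → Jun 3, 2049.

June 3, 2049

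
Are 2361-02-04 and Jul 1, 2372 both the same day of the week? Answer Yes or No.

From Feb 4, 2361 to Jul 1, 2372 is 4165 days.
4165 mod 7 = 0, so they are the same weekday.
(Feb 4, 2361 is a Saturday; Jul 1, 2372 is a Saturday.)

Yes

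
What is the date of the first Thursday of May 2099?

May 7, 2099

May 1, 2099 is a Friday.
The first Thursday is therefore May 7 (6 days later).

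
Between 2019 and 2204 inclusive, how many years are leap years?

45

Multiples of 4 in [2019,2204]: 47.
Of those, multiples of 100: 2 (not leap unless ÷400).
Multiples of 400: 0.
Leap years = 47 − 2 + 0 = 45.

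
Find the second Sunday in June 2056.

June 11, 2056

June 1, 2056 is a Thursday.
The first Sunday is therefore June 4 (3 days later).
The second Sunday is 4 + 1×7 = June 11.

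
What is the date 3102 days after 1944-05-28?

November 24, 1952

+365 (one year) → May 28, 1945 (2737 left).
+365 (one year) → May 28, 1946 (2372 left).
+365 (one year) → May 28, 1947 (2007 left).
+366 (one year; includes Feb 29, 1948) → May 28, 1948 (1641 left).
+365 (one year) → May 28, 1949 (1276 left).
+365 (one year) → May 28, 1950 (911 left).
+365 (one year) → May 28, 1951 (546 left).
+366 (one year; includes Feb 29, 1952) → May 28, 1952 (180 left).
May has 31 days: +4 → Jun 1, 1952 (176 left).
Jun has 30 days: +30 → Jul 1, 1952 (146 left).
Jul has 31 days: +31 → Aug 1, 1952 (115 left).
Aug has 31 days: +31 → Sep 1, 1952 (84 left).
Sep has 30 days: +30 → Oct 1, 1952 (54 left).
Oct has 31 days: +31 → Nov 1, 1952 (23 left).
+23 → Nov 24, 1952.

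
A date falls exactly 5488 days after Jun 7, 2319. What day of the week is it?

First find the weekday of Jun 7, 2319. Doomsday rule: the anchor day for the 2300s is Wednesday. For year 19: 19÷12 = 1 r 7, and 7÷4 = 1, so 1+7+1 = 9.
Wednesday + 9 ≡ Friday — that's 2319's doomsday.
In June the doomsday date is Jun 6.
Jun 7 is 1 day after Jun 6; 1 mod 7 = 1, so Friday + 1 = Saturday.
5488 mod 7 = 0, so 5488 days after a Saturday is Saturday + 0 = Saturday.

Saturday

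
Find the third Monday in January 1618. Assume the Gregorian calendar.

January 15, 1618

January 1, 1618 is a Monday.
The first Monday is therefore January 1 (same day).
The third Monday is 1 + 2×7 = January 15.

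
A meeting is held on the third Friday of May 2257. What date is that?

May 15, 2257

May 1, 2257 is a Friday.
The first Friday is therefore May 1 (same day).
The third Friday is 1 + 2×7 = May 15.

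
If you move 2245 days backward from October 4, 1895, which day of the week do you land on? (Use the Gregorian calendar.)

Sunday

First find the weekday of Oct 4, 1895. Doomsday rule: the anchor day for the 1800s is Friday. For year 95: 95÷12 = 7 r 11, and 11÷4 = 2, so 7+11+2 = 20.
Friday + 20 ≡ Thursday — that's 1895's doomsday.
In October the doomsday date is Oct 10.
Oct 4 is 6 days before Oct 10; 6 mod 7 = 6, so Thursday − 6 = Friday.
2245 mod 7 = 5, so 2245 days before a Friday is Friday − 5 = Sunday.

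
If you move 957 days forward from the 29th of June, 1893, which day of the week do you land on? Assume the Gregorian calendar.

Tuesday

Jun 29, 1893 is a Thursday.
957 mod 7 = 5, so 957 days after a Thursday is Thursday + 5 = Tuesday.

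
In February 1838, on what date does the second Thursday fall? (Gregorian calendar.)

February 1, 1838 is a Thursday.
The first Thursday is therefore February 1 (same day).
The second Thursday is 1 + 1×7 = February 8.

February 8, 1838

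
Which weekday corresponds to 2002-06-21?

Friday

Doomsday rule: the anchor day for the 2000s is Tuesday. For year 02: 2÷12 = 0 r 2, and 2÷4 = 0, so 0+2+0 = 2.
Tuesday + 2 ≡ Thursday — that's 2002's doomsday.
In June the doomsday date is Jun 6.
Jun 21 is 15 days after Jun 6; 15 mod 7 = 1, so Thursday + 1 = Friday.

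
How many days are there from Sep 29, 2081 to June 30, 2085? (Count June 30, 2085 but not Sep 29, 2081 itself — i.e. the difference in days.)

Sep 29, 2081 → Sep 29, 2082: 365 days.
Sep 29, 2082 → Sep 29, 2083: 365 days.
Sep 29, 2083 → Sep 29, 2084: 366 days (Feb 29, 2084 is in that span).
Sep 29, 2084 → Oct 29, 2084: 30 days (September has 30).
Oct 29, 2084 → Nov 29, 2084: 31 days (October has 31).
Nov 29, 2084 → Dec 29, 2084: 30 days (November has 30).
Dec 29, 2084 → Jan 29, 2085: 31 days (December has 31).
Jan 29, 2085 → Feb 28, 2085: 30 days (January has 31).
Feb 28, 2085 → Mar 28, 2085: 28 days (February has 28).
Mar 28, 2085 → Apr 28, 2085: 31 days (March has 31).
Apr 28, 2085 → May 28, 2085: 30 days (April has 30).
May 28, 2085 → Jun 28, 2085: 31 days (May has 31).
Jun 28, 2085 → Jun 30, 2085: 2 days.
Total: 1370 days.

1370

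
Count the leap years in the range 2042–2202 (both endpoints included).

38

Multiples of 4 in [2042,2202]: 40.
Of those, multiples of 100: 2 (not leap unless ÷400).
Multiples of 400: 0.
Leap years = 40 − 2 + 0 = 38.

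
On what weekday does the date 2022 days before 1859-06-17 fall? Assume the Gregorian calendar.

Saturday

Jun 17, 1859 is a Friday.
2022 mod 7 = 6, so 2022 days before a Friday is Friday − 6 = Saturday.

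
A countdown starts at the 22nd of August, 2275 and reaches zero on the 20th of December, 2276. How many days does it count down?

Aug 22, 2275 → Aug 22, 2276: 366 days (Feb 29, 2276 is in that span).
Aug 22, 2276 → Sep 22, 2276: 31 days (August has 31).
Sep 22, 2276 → Oct 22, 2276: 30 days (September has 30).
Oct 22, 2276 → Nov 22, 2276: 31 days (October has 31).
Nov 22, 2276 → Dec 20, 2276: 28 days.
Total: 486 days.

486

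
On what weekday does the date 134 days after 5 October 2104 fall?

First find the weekday of Oct 5, 2104. Doomsday rule: the anchor day for the 2100s is Sunday. For year 04: 4÷12 = 0 r 4, and 4÷4 = 1, so 0+4+1 = 5.
Sunday + 5 ≡ Friday — that's 2104's doomsday.
In October the doomsday date is Oct 10.
Oct 5 is 5 days before Oct 10; 5 mod 7 = 5, so Friday − 5 = Sunday.
134 mod 7 = 1, so 134 days after a Sunday is Sunday + 1 = Monday.

Monday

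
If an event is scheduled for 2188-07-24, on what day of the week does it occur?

Thursday

Doomsday rule: the anchor day for the 2100s is Sunday. For year 88: 88÷12 = 7 r 4, and 4÷4 = 1, so 7+4+1 = 12.
Sunday + 12 ≡ Friday — that's 2188's doomsday.
In July the doomsday date is Jul 11.
Jul 24 is 13 days after Jul 11; 13 mod 7 = 6, so Friday + 6 = Thursday.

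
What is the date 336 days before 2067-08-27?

−27 → Jul 31, 2067 (end of Jul, 31 days; 309 left).
−31 → Jun 30, 2067 (end of Jun, 30 days; 278 left).
−30 → May 31, 2067 (end of May, 31 days; 248 left).
−31 → Apr 30, 2067 (end of Apr, 30 days; 217 left).
−30 → Mar 31, 2067 (end of Mar, 31 days; 187 left).
−31 → Feb 28, 2067 (end of Feb, 28 days; 156 left).
−28 → Jan 31, 2067 (end of Jan, 31 days; 128 left).
−31 → Dec 31, 2066 (end of Dec, 31 days; 97 left).
−31 → Nov 30, 2066 (end of Nov, 30 days; 66 left).
−30 → Oct 31, 2066 (end of Oct, 31 days; 36 left).
−31 → Sep 30, 2066 (end of Sep, 30 days; 5 left).
−5 → Sep 25, 2066.

September 25, 2066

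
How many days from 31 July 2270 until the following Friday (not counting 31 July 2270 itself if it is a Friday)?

5

Jul 31, 2270 is a Sunday.
From Sunday to the next Friday is 5 days.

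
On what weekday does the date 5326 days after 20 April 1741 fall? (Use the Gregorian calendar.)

Wednesday

Apr 20, 1741 is a Thursday.
5326 mod 7 = 6, so 5326 days after a Thursday is Thursday + 6 = Wednesday.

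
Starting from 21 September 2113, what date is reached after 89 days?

Sep has 30 days: +10 → Oct 1, 2113 (79 left).
Oct has 31 days: +31 → Nov 1, 2113 (48 left).
Nov has 30 days: +30 → Dec 1, 2113 (18 left).
+18 → Dec 19, 2113.

December 19, 2113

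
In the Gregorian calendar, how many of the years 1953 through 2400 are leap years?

109

Multiples of 4 in [1953,2400]: 112.
Of those, multiples of 100: 5 (not leap unless ÷400).
Multiples of 400: 2.
Leap years = 112 − 5 + 2 = 109.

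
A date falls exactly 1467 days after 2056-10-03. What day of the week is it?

Oct 3, 2056 is a Tuesday.
1467 mod 7 = 4, so 1467 days after a Tuesday is Tuesday + 4 = Saturday.

Saturday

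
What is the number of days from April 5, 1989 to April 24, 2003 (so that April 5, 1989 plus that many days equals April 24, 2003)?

5132

Apr 5, 1989 → Apr 5, 1990: 365 days.
Apr 5, 1990 → Apr 5, 1991: 365 days.
Apr 5, 1991 → Apr 5, 1992: 366 days (Feb 29, 1992 is in that span).
Apr 5, 1992 → Apr 5, 1993: 365 days.
Apr 5, 1993 → Apr 5, 1994: 365 days.
Apr 5, 1994 → Apr 5, 1995: 365 days.
Apr 5, 1995 → Apr 5, 1996: 366 days (Feb 29, 1996 is in that span).
Apr 5, 1996 → Apr 5, 1997: 365 days.
Apr 5, 1997 → Apr 5, 1998: 365 days.
Apr 5, 1998 → Apr 5, 1999: 365 days.
Apr 5, 1999 → Apr 5, 2000: 366 days (Feb 29, 2000 is in that span).
Apr 5, 2000 → Apr 5, 2001: 365 days.
Apr 5, 2001 → Apr 5, 2002: 365 days.
Apr 5, 2002 → May 5, 2002: 30 days (April has 30).
May 5, 2002 → Jun 5, 2002: 31 days (May has 31).
Jun 5, 2002 → Jul 5, 2002: 30 days (June has 30).
Jul 5, 2002 → Aug 5, 2002: 31 days (July has 31).
Aug 5, 2002 → Sep 5, 2002: 31 days (August has 31).
Sep 5, 2002 → Oct 5, 2002: 30 days (September has 30).
Oct 5, 2002 → Nov 5, 2002: 31 days (October has 31).
Nov 5, 2002 → Dec 5, 2002: 30 days (November has 30).
Dec 5, 2002 → Jan 5, 2003: 31 days (December has 31).
Jan 5, 2003 → Feb 5, 2003: 31 days (January has 31).
Feb 5, 2003 → Mar 5, 2003: 28 days (February has 28).
Mar 5, 2003 → Apr 5, 2003: 31 days (March has 31).
Apr 5, 2003 → Apr 24, 2003: 19 days.
Total: 5132 days.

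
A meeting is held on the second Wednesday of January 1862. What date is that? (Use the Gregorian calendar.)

January 1, 1862 is a Wednesday.
The first Wednesday is therefore January 1 (same day).
The second Wednesday is 1 + 1×7 = January 8.

January 8, 1862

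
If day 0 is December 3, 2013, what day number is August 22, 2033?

7202

Dec 3, 2013 → Dec 3, 2014: 365 days.
Dec 3, 2014 → Dec 3, 2015: 365 days.
Dec 3, 2015 → Dec 3, 2016: 366 days (Feb 29, 2016 is in that span).
Dec 3, 2016 → Dec 3, 2017: 365 days.
Dec 3, 2017 → Dec 3, 2018: 365 days.
Dec 3, 2018 → Dec 3, 2019: 365 days.
Dec 3, 2019 → Dec 3, 2020: 366 days (Feb 29, 2020 is in that span).
Dec 3, 2020 → Dec 3, 2021: 365 days.
Dec 3, 2021 → Dec 3, 2022: 365 days.
Dec 3, 2022 → Dec 3, 2023: 365 days.
Dec 3, 2023 → Dec 3, 2024: 366 days (Feb 29, 2024 is in that span).
Dec 3, 2024 → Dec 3, 2025: 365 days.
Dec 3, 2025 → Dec 3, 2026: 365 days.
Dec 3, 2026 → Dec 3, 2027: 365 days.
Dec 3, 2027 → Dec 3, 2028: 366 days (Feb 29, 2028 is in that span).
Dec 3, 2028 → Dec 3, 2029: 365 days.
Dec 3, 2029 → Dec 3, 2030: 365 days.
Dec 3, 2030 → Dec 3, 2031: 365 days.
Dec 3, 2031 → Dec 3, 2032: 366 days (Feb 29, 2032 is in that span).
Dec 3, 2032 → Jan 3, 2033: 31 days (December has 31).
Jan 3, 2033 → Feb 3, 2033: 31 days (January has 31).
Feb 3, 2033 → Mar 3, 2033: 28 days (February has 28).
Mar 3, 2033 → Apr 3, 2033: 31 days (March has 31).
Apr 3, 2033 → May 3, 2033: 30 days (April has 30).
May 3, 2033 → Jun 3, 2033: 31 days (May has 31).
Jun 3, 2033 → Jul 3, 2033: 30 days (June has 30).
Jul 3, 2033 → Aug 3, 2033: 31 days (July has 31).
Aug 3, 2033 → Aug 22, 2033: 19 days.
Total: 7202 days.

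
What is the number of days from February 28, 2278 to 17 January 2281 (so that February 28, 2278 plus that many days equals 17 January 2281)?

1054

Feb 28, 2278 → Feb 28, 2279: 365 days.
Feb 28, 2279 → Feb 28, 2280: 365 days.
Feb 28, 2280 → Mar 28, 2280: 29 days (February has 29).
Mar 28, 2280 → Apr 28, 2280: 31 days (March has 31).
Apr 28, 2280 → May 28, 2280: 30 days (April has 30).
May 28, 2280 → Jun 28, 2280: 31 days (May has 31).
Jun 28, 2280 → Jul 28, 2280: 30 days (June has 30).
Jul 28, 2280 → Aug 28, 2280: 31 days (July has 31).
Aug 28, 2280 → Sep 28, 2280: 31 days (August has 31).
Sep 28, 2280 → Oct 28, 2280: 30 days (September has 30).
Oct 28, 2280 → Nov 28, 2280: 31 days (October has 31).
Nov 28, 2280 → Dec 28, 2280: 30 days (November has 30).
Dec 28, 2280 → Jan 17, 2281: 20 days.
Total: 1054 days.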